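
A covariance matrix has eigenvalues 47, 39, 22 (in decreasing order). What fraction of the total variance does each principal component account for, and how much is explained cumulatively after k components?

Step 1 — total variance = trace(Sigma) = Σ λ_i = 47 + 39 + 22 = 108.

Step 2 — fraction explained by component i = λ_i / Σ λ:
  PC1: 47/108 = 0.4352
  PC2: 39/108 = 0.3611
  PC3: 22/108 = 0.2037

Step 3 — cumulative fraction after k components = (λ_1 + ... + λ_k) / Σ λ:
  k = 1: 47/108 = 0.4352
  k = 2: (47 + 39)/108 = 86/108 = 0.7963
  k = 3: (47 + 39 + 22)/108 = 108/108 = 1

Summary (fraction, with percent):

explained: PC1 0.4352 (43.52%), PC2 0.3611 (36.11%), PC3 0.2037 (20.37%);  cumulative: 0.4352, 0.7963, 1


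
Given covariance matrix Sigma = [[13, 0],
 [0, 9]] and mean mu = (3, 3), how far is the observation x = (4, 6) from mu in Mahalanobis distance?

Step 1 — centre the observation: (x - mu) = (1, 3).

Step 2 — invert Sigma. det(Sigma) = 13·9 - (0)² = 117.
  Sigma^{-1} = (1/det) · [[d, -b], [-b, a]] = [[0.0769, 0],
 [0, 0.1111]].

Step 3 — form the quadratic (x - mu)^T · Sigma^{-1} · (x - mu):
  Sigma^{-1} · (x - mu) = (0.0769, 0.3333).
  (x - mu)^T · [Sigma^{-1} · (x - mu)] = (1)·(0.0769) + (3)·(0.3333) = 1.0769.

Step 4 — take square root: d = √(1.0769) ≈ 1.0377.

d(x, mu) = √(1.0769) ≈ 1.0377


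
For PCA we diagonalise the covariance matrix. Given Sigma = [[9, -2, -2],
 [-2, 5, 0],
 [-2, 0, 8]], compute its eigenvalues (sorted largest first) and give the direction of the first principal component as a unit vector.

Step 1 — characteristic polynomial p(λ) = det(λI - Sigma) = λ³ - tr·λ² + c_1·λ - det, where tr = trace, c_1 = sum of the principal 2×2 minors, det = det(Sigma):
  tr = 9 + 5 + 8 = 22,
  c_1 = (9·5 - (-2)²) + (9·8 - (-2)²) + (5·8 - (0)²) = 41 + 68 + 40 = 149,
  det = 9·(5·8 - (0)²) - (-2)·((-2)·8 - (0)·(-2)) + (-2)·((-2)·(0) - 5·(-2)) = 9·(40) - (-2)·(-16) + (-2)·(10) = 308.
  So p(λ) = λ³ - 22λ² + 149λ - 308.
Step 2 — look for an integer root (rational root theorem: any rational root is an integer divisor of 308). Testing λ = 4:
  p(4) = 64 - 352 + 596 - 308 = 0  ✓
  Dividing out (λ - 4): p(λ) = (λ - 4)(λ² - 18λ + 77).
Step 3 — remaining eigenvalues from the quadratic λ² - 18λ + 77 = 0:
  Δ = 18² - 4·77 = 324 - 308 = 16,  λ = (18 ± √16)/2 = (18 ± 4)/2 = 11 or 7.
  Sorted: λ_1 = 11,  λ_2 = 7,  λ_3 = 4  (check: sum = 22 = tr ✓).

Step 4 — unit eigenvector for λ_1 = 11: v spans the null space of (Sigma - λ_1 I), whose rows are
  r_1 = (-2, -2, -2),  r_2 = (-2, -6, 0),  r_3 = (-2, 0, -3).
  v is orthogonal to every row, so take v ∝ r_1 × r_2 = ((-2)·(0) - (-2)·(-6), (-2)·(-2) - (-2)·(0), (-2)·(-6) - (-2)·(-2)) = (-12, 4, 8).
  Rescale (divide by 4; multiply by -1 so the first nonzero entry is positive): u = (3, -1, -2).
  ||u|| = √((3)² + (-1)² + (-2)²) = √(14) ≈ 3.7417,  v_1 = u/||u|| ≈ (0.8018, -0.2673, -0.5345) (||v_1|| = 1).

λ_1 = 11,  λ_2 = 7,  λ_3 = 4;  v_1 ≈ (0.8018, -0.2673, -0.5345)


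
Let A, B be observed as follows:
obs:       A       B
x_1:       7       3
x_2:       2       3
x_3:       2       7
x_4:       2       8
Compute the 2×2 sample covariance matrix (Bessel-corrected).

Step 1 — column means:
  mean(A) = (7 + 2 + 2 + 2) / 4 = 13/4 = 3.25
  mean(B) = (3 + 3 + 7 + 8) / 4 = 21/4 = 5.25

Step 2 — sample covariance S[i,j] = (1/(n-1)) · Σ_k (x_{k,i} - mean_i) · (x_{k,j} - mean_j), with n-1 = 3.
  S[A,A] = ((3.75)·(3.75) + (-1.25)·(-1.25) + (-1.25)·(-1.25) + (-1.25)·(-1.25)) / 3 = 18.75/3 = 6.25
  S[A,B] = ((3.75)·(-2.25) + (-1.25)·(-2.25) + (-1.25)·(1.75) + (-1.25)·(2.75)) / 3 = -11.25/3 = -3.75
  S[B,B] = ((-2.25)·(-2.25) + (-2.25)·(-2.25) + (1.75)·(1.75) + (2.75)·(2.75)) / 3 = 20.75/3 = 6.9167

S is symmetric (S[j,i] = S[i,j]). Assembling:

S = [[6.25, -3.75],
 [-3.75, 6.9167]]


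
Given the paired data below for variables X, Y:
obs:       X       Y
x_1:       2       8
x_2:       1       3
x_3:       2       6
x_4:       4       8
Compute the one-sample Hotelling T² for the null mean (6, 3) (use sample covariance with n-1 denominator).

Step 1 — sample mean vector:
  mean(X) = (2 + 1 + 2 + 4) / 4 = 9/4 = 2.25
  mean(Y) = (8 + 3 + 6 + 8) / 4 = 25/4 = 6.25
  x̄ = (2.25, 6.25),  deviation x̄ - mu_0 = (2.25, 6.25) - (6, 3) = (-3.75, 3.25).

Step 2 — sample covariance matrix, S[i,j] = (1/(n-1)) · Σ_k (x_{k,i} - mean_i) · (x_{k,j} - mean_j), divisor n-1 = 3:
  S[X,X] = ((-0.25)·(-0.25) + (-1.25)·(-1.25) + (-0.25)·(-0.25) + (1.75)·(1.75)) / 3 = 4.75/3 = 1.5833
  S[X,Y] = ((-0.25)·(1.75) + (-1.25)·(-3.25) + (-0.25)·(-0.25) + (1.75)·(1.75)) / 3 = 6.75/3 = 2.25
  S[Y,Y] = ((1.75)·(1.75) + (-3.25)·(-3.25) + (-0.25)·(-0.25) + (1.75)·(1.75)) / 3 = 16.75/3 = 5.5833
  S = [[1.5833, 2.25],
 [2.25, 5.5833]].

Step 3 — invert S. det(S) = 1.5833·5.5833 - (2.25)² = 3.7778.
  S^{-1} = (1/det) · [[d, -b], [-b, a]] = [[1.4779, -0.5956],
 [-0.5956, 0.4191]].

Step 4 — quadratic form (x̄ - mu_0)^T · S^{-1} · (x̄ - mu_0):
  S^{-1} · (x̄ - mu_0) = (-7.4779, 3.5956),
  (x̄ - mu_0)^T · [...] = (-3.75)·(-7.4779) + (3.25)·(3.5956) = 39.7279.

Step 5 — scale by n: T² = 4 · 39.7279 = 158.9118.

T² ≈ 158.9118


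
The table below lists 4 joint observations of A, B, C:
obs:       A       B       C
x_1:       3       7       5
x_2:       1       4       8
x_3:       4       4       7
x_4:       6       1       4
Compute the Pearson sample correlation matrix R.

Step 1 — column means:
  mean(A) = (3 + 1 + 4 + 6) / 4 = 14/4 = 3.5
  mean(B) = (7 + 4 + 4 + 1) / 4 = 16/4 = 4
  mean(C) = (5 + 8 + 7 + 4) / 4 = 24/4 = 6

Step 2 — sample variances and covariances s[i,j] = (1/(n-1)) · Σ_k (x_{k,i} - mean_i) · (x_{k,j} - mean_j), with n-1 = 3:
  s[A,A] = ((-0.5)·(-0.5) + (-2.5)·(-2.5) + (0.5)·(0.5) + (2.5)·(2.5)) / 3 = 13/3 = 4.3333
  s[A,B] = ((-0.5)·(3) + (-2.5)·(0) + (0.5)·(0) + (2.5)·(-3)) / 3 = -9/3 = -3
  s[A,C] = ((-0.5)·(-1) + (-2.5)·(2) + (0.5)·(1) + (2.5)·(-2)) / 3 = -9/3 = -3
  s[B,B] = ((3)·(3) + (0)·(0) + (0)·(0) + (-3)·(-3)) / 3 = 18/3 = 6
  s[B,C] = ((3)·(-1) + (0)·(2) + (0)·(1) + (-3)·(-2)) / 3 = 3/3 = 1
  s[C,C] = ((-1)·(-1) + (2)·(2) + (1)·(1) + (-2)·(-2)) / 3 = 10/3 = 3.3333
  Sample standard deviations s_i = √(s[i,i]):
  s(A) = √(4.3333) = 2.0817
  s(B) = √(6) = 2.4495
  s(C) = √(3.3333) = 1.8257

Step 3 — r_{ij} = s_{ij} / (s_i · s_j):
  r[A,A] = 1 (diagonal).
  r[A,B] = -3 / (2.0817 · 2.4495) = -3 / 5.099 = -0.5883
  r[A,C] = -3 / (2.0817 · 1.8257) = -3 / 3.8006 = -0.7894
  r[B,B] = 1 (diagonal).
  r[B,C] = 1 / (2.4495 · 1.8257) = 1 / 4.4721 = 0.2236
  r[C,C] = 1 (diagonal).

R is symmetric with unit diagonal. Assembling:

R = [[1, -0.5883, -0.7894],
 [-0.5883, 1, 0.2236],
 [-0.7894, 0.2236, 1]]


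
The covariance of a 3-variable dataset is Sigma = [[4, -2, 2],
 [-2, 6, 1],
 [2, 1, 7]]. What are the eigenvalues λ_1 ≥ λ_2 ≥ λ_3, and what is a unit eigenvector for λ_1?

Step 1 — characteristic polynomial p(λ) = det(λI - Sigma) = λ³ - tr·λ² + c_1·λ - det, where tr = trace, c_1 = sum of the principal 2×2 minors, det = det(Sigma):
  tr = 4 + 6 + 7 = 17,
  c_1 = (4·6 - (-2)²) + (4·7 - (2)²) + (6·7 - (1)²) = 20 + 24 + 41 = 85,
  det = 4·(6·7 - (1)²) - (-2)·((-2)·7 - (1)·(2)) + (2)·((-2)·(1) - 6·(2)) = 4·(41) - (-2)·(-16) + (2)·(-14) = 104.
  So p(λ) = λ³ - 17λ² + 85λ - 104.
Step 2 — look for an integer root (rational root theorem: any rational root is an integer divisor of 104). Testing λ = 8:
  p(8) = 512 - 1088 + 680 - 104 = 0  ✓
  Dividing out (λ - 8): p(λ) = (λ - 8)(λ² - 9λ + 13).
Step 3 — remaining eigenvalues from the quadratic λ² - 9λ + 13 = 0:
  Δ = 9² - 4·13 = 81 - 52 = 29,  λ = (9 ± √29)/2 = (9 ± 5.3852)/2 ≈ 7.1926 or 1.8074.
  Sorted: λ_1 = 8,  λ_2 = 7.1926,  λ_3 = 1.8074  (check: sum = 17 = tr ✓).

Step 4 — unit eigenvector for λ_1 = 8: v spans the null space of (Sigma - λ_1 I), whose rows are
  r_1 = (-4, -2, 2),  r_2 = (-2, -2, 1),  r_3 = (2, 1, -1).
  v is orthogonal to every row, so take v ∝ r_1 × r_2 = ((-2)·(1) - (2)·(-2), (2)·(-2) - (-4)·(1), (-4)·(-2) - (-2)·(-2)) = (2, 0, 4).
  Rescale (divide by 2): u = (1, 0, 2).
  ||u|| = √((1)² + (0)² + (2)²) = √(5) ≈ 2.2361,  v_1 = u/||u|| ≈ (0.4472, 0, 0.8944) (||v_1|| = 1).

λ_1 = 8,  λ_2 = 7.1926,  λ_3 = 1.8074;  v_1 ≈ (0.4472, 0, 0.8944)


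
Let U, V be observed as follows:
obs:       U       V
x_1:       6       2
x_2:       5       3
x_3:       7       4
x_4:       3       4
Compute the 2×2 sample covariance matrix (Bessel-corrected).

Step 1 — column means:
  mean(U) = (6 + 5 + 7 + 3) / 4 = 21/4 = 5.25
  mean(V) = (2 + 3 + 4 + 4) / 4 = 13/4 = 3.25

Step 2 — sample covariance S[i,j] = (1/(n-1)) · Σ_k (x_{k,i} - mean_i) · (x_{k,j} - mean_j), with n-1 = 3.
  S[U,U] = ((0.75)·(0.75) + (-0.25)·(-0.25) + (1.75)·(1.75) + (-2.25)·(-2.25)) / 3 = 8.75/3 = 2.9167
  S[U,V] = ((0.75)·(-1.25) + (-0.25)·(-0.25) + (1.75)·(0.75) + (-2.25)·(0.75)) / 3 = -1.25/3 = -0.4167
  S[V,V] = ((-1.25)·(-1.25) + (-0.25)·(-0.25) + (0.75)·(0.75) + (0.75)·(0.75)) / 3 = 2.75/3 = 0.9167

S is symmetric (S[j,i] = S[i,j]). Assembling:

S = [[2.9167, -0.4167],
 [-0.4167, 0.9167]]


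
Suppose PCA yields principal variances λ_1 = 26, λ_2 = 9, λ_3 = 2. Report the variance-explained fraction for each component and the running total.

Step 1 — total variance = trace(Sigma) = Σ λ_i = 26 + 9 + 2 = 37.

Step 2 — fraction explained by component i = λ_i / Σ λ:
  PC1: 26/37 = 0.7027
  PC2: 9/37 = 0.2432
  PC3: 2/37 = 0.0541

Step 3 — cumulative fraction after k components = (λ_1 + ... + λ_k) / Σ λ:
  k = 1: 26/37 = 0.7027
  k = 2: (26 + 9)/37 = 35/37 = 0.9459
  k = 3: (26 + 9 + 2)/37 = 37/37 = 1

Summary (fraction, with percent):

explained: PC1 0.7027 (70.27%), PC2 0.2432 (24.32%), PC3 0.0541 (5.41%);  cumulative: 0.7027, 0.9459, 1


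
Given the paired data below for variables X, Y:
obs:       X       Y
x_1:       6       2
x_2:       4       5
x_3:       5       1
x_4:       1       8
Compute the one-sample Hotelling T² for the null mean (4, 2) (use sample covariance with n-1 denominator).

Step 1 — sample mean vector:
  mean(X) = (6 + 4 + 5 + 1) / 4 = 16/4 = 4
  mean(Y) = (2 + 5 + 1 + 8) / 4 = 16/4 = 4
  x̄ = (4, 4),  deviation x̄ - mu_0 = (4, 4) - (4, 2) = (0, 2).

Step 2 — sample covariance matrix, S[i,j] = (1/(n-1)) · Σ_k (x_{k,i} - mean_i) · (x_{k,j} - mean_j), divisor n-1 = 3:
  S[X,X] = ((2)·(2) + (0)·(0) + (1)·(1) + (-3)·(-3)) / 3 = 14/3 = 4.6667
  S[X,Y] = ((2)·(-2) + (0)·(1) + (1)·(-3) + (-3)·(4)) / 3 = -19/3 = -6.3333
  S[Y,Y] = ((-2)·(-2) + (1)·(1) + (-3)·(-3) + (4)·(4)) / 3 = 30/3 = 10
  S = [[4.6667, -6.3333],
 [-6.3333, 10]].

Step 3 — invert S. det(S) = 4.6667·10 - (-6.3333)² = 6.5556.
  S^{-1} = (1/det) · [[d, -b], [-b, a]] = [[1.5254, 0.9661],
 [0.9661, 0.7119]].

Step 4 — quadratic form (x̄ - mu_0)^T · S^{-1} · (x̄ - mu_0):
  S^{-1} · (x̄ - mu_0) = (1.9322, 1.4237),
  (x̄ - mu_0)^T · [...] = (0)·(1.9322) + (2)·(1.4237) = 2.8475.

Step 5 — scale by n: T² = 4 · 2.8475 = 11.3898.

T² ≈ 11.3898


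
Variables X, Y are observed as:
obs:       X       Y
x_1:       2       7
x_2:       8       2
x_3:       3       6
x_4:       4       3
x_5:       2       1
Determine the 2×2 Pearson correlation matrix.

Step 1 — column means:
  mean(X) = (2 + 8 + 3 + 4 + 2) / 5 = 19/5 = 3.8
  mean(Y) = (7 + 2 + 6 + 3 + 1) / 5 = 19/5 = 3.8

Step 2 — sample variances and covariances s[i,j] = (1/(n-1)) · Σ_k (x_{k,i} - mean_i) · (x_{k,j} - mean_j), with n-1 = 4:
  s[X,X] = ((-1.8)·(-1.8) + (4.2)·(4.2) + (-0.8)·(-0.8) + (0.2)·(0.2) + (-1.8)·(-1.8)) / 4 = 24.8/4 = 6.2
  s[X,Y] = ((-1.8)·(3.2) + (4.2)·(-1.8) + (-0.8)·(2.2) + (0.2)·(-0.8) + (-1.8)·(-2.8)) / 4 = -10.2/4 = -2.55
  s[Y,Y] = ((3.2)·(3.2) + (-1.8)·(-1.8) + (2.2)·(2.2) + (-0.8)·(-0.8) + (-2.8)·(-2.8)) / 4 = 26.8/4 = 6.7
  Sample standard deviations s_i = √(s[i,i]):
  s(X) = √(6.2) = 2.49
  s(Y) = √(6.7) = 2.5884

Step 3 — r_{ij} = s_{ij} / (s_i · s_j):
  r[X,X] = 1 (diagonal).
  r[X,Y] = -2.55 / (2.49 · 2.5884) = -2.55 / 6.4452 = -0.3956
  r[Y,Y] = 1 (diagonal).

R is symmetric with unit diagonal. Assembling:

R = [[1, -0.3956],
 [-0.3956, 1]]


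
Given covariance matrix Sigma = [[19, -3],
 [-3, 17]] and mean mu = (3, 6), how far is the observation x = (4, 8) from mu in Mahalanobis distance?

Step 1 — centre the observation: (x - mu) = (1, 2).

Step 2 — invert Sigma. det(Sigma) = 19·17 - (-3)² = 314.
  Sigma^{-1} = (1/det) · [[d, -b], [-b, a]] = [[0.0541, 0.0096],
 [0.0096, 0.0605]].

Step 3 — form the quadratic (x - mu)^T · Sigma^{-1} · (x - mu):
  Sigma^{-1} · (x - mu) = (0.0732, 0.1306).
  (x - mu)^T · [Sigma^{-1} · (x - mu)] = (1)·(0.0732) + (2)·(0.1306) = 0.3344.

Step 4 — take square root: d = √(0.3344) ≈ 0.5783.

d(x, mu) = √(0.3344) ≈ 0.5783


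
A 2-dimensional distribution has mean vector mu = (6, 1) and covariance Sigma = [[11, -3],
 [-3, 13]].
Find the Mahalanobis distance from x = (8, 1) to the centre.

Step 1 — centre the observation: (x - mu) = (2, 0).

Step 2 — invert Sigma. det(Sigma) = 11·13 - (-3)² = 134.
  Sigma^{-1} = (1/det) · [[d, -b], [-b, a]] = [[0.097, 0.0224],
 [0.0224, 0.0821]].

Step 3 — form the quadratic (x - mu)^T · Sigma^{-1} · (x - mu):
  Sigma^{-1} · (x - mu) = (0.194, 0.0448).
  (x - mu)^T · [Sigma^{-1} · (x - mu)] = (2)·(0.194) + (0)·(0.0448) = 0.3881.

Step 4 — take square root: d = √(0.3881) ≈ 0.6229.

d(x, mu) = √(0.3881) ≈ 0.6229


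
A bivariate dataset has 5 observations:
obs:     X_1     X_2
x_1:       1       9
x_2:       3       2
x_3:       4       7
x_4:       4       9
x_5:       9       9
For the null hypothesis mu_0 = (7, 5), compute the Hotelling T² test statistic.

Step 1 — sample mean vector:
  mean(X_1) = (1 + 3 + 4 + 4 + 9) / 5 = 21/5 = 4.2
  mean(X_2) = (9 + 2 + 7 + 9 + 9) / 5 = 36/5 = 7.2
  x̄ = (4.2, 7.2),  deviation x̄ - mu_0 = (4.2, 7.2) - (7, 5) = (-2.8, 2.2).

Step 2 — sample covariance matrix, S[i,j] = (1/(n-1)) · Σ_k (x_{k,i} - mean_i) · (x_{k,j} - mean_j), divisor n-1 = 4:
  S[X_1,X_1] = ((-3.2)·(-3.2) + (-1.2)·(-1.2) + (-0.2)·(-0.2) + (-0.2)·(-0.2) + (4.8)·(4.8)) / 4 = 34.8/4 = 8.7
  S[X_1,X_2] = ((-3.2)·(1.8) + (-1.2)·(-5.2) + (-0.2)·(-0.2) + (-0.2)·(1.8) + (4.8)·(1.8)) / 4 = 8.8/4 = 2.2
  S[X_2,X_2] = ((1.8)·(1.8) + (-5.2)·(-5.2) + (-0.2)·(-0.2) + (1.8)·(1.8) + (1.8)·(1.8)) / 4 = 36.8/4 = 9.2
  S = [[8.7, 2.2],
 [2.2, 9.2]].

Step 3 — invert S. det(S) = 8.7·9.2 - (2.2)² = 75.2.
  S^{-1} = (1/det) · [[d, -b], [-b, a]] = [[0.1223, -0.0293],
 [-0.0293, 0.1157]].

Step 4 — quadratic form (x̄ - mu_0)^T · S^{-1} · (x̄ - mu_0):
  S^{-1} · (x̄ - mu_0) = (-0.4069, 0.3364),
  (x̄ - mu_0)^T · [...] = (-2.8)·(-0.4069) + (2.2)·(0.3364) = 1.8795.

Step 5 — scale by n: T² = 5 · 1.8795 = 9.3976.

T² ≈ 9.3976


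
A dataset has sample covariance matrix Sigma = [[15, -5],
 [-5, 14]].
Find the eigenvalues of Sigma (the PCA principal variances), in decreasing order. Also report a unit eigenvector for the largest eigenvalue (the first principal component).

Step 1 — characteristic polynomial of 2×2 Sigma:
  det(Sigma - λI) = λ² - trace · λ + det = 0.
  trace = 15 + 14 = 29, det = 15·14 - (-5)² = 185.
Step 2 — discriminant:
  Δ = trace² - 4·det = 841 - 740 = 101.
Step 3 — eigenvalues:
  λ = (trace ± √Δ)/2 = (29 ± 10.0499)/2,
  λ_1 = 19.5249,  λ_2 = 9.4751.

Step 4 — unit eigenvector for λ_1: solve (Sigma - λ_1 I)v = 0. First row:
  (15 - 19.5249)·v_x + (-5)·v_y = 0, i.e. (-4.5249)·v_x + (-5)·v_y = 0,
  so v ∝ (b, λ_1 - a) = (-5, 4.5249); multiply by -1 so the first entry is positive: u = (5, -4.5249).
  ||u|| = √((5)² + (-4.5249)²) = √(45.4751) ≈ 6.7435,
  v_1 = u/||u|| ≈ (0.7415, -0.671) (||v_1|| = 1).

λ_1 = 19.5249,  λ_2 = 9.4751;  v_1 ≈ (0.7415, -0.671)


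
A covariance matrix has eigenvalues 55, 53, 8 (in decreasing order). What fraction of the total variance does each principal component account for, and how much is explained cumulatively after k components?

Step 1 — total variance = trace(Sigma) = Σ λ_i = 55 + 53 + 8 = 116.

Step 2 — fraction explained by component i = λ_i / Σ λ:
  PC1: 55/116 = 0.4741
  PC2: 53/116 = 0.4569
  PC3: 8/116 = 0.069

Step 3 — cumulative fraction after k components = (λ_1 + ... + λ_k) / Σ λ:
  k = 1: 55/116 = 0.4741
  k = 2: (55 + 53)/116 = 108/116 = 0.931
  k = 3: (55 + 53 + 8)/116 = 116/116 = 1

Summary (fraction, with percent):

explained: PC1 0.4741 (47.41%), PC2 0.4569 (45.69%), PC3 0.069 (6.9%);  cumulative: 0.4741, 0.931, 1


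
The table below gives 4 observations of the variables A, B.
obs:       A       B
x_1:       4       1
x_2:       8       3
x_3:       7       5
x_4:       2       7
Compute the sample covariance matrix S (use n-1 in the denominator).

Step 1 — column means:
  mean(A) = (4 + 8 + 7 + 2) / 4 = 21/4 = 5.25
  mean(B) = (1 + 3 + 5 + 7) / 4 = 16/4 = 4

Step 2 — sample covariance S[i,j] = (1/(n-1)) · Σ_k (x_{k,i} - mean_i) · (x_{k,j} - mean_j), with n-1 = 3.
  S[A,A] = ((-1.25)·(-1.25) + (2.75)·(2.75) + (1.75)·(1.75) + (-3.25)·(-3.25)) / 3 = 22.75/3 = 7.5833
  S[A,B] = ((-1.25)·(-3) + (2.75)·(-1) + (1.75)·(1) + (-3.25)·(3)) / 3 = -7/3 = -2.3333
  S[B,B] = ((-3)·(-3) + (-1)·(-1) + (1)·(1) + (3)·(3)) / 3 = 20/3 = 6.6667

S is symmetric (S[j,i] = S[i,j]). Assembling:

S = [[7.5833, -2.3333],
 [-2.3333, 6.6667]]


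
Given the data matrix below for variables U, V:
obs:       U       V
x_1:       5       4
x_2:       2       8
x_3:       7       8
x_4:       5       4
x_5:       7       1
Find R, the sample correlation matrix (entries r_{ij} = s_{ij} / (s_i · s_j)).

Step 1 — column means:
  mean(U) = (5 + 2 + 7 + 5 + 7) / 5 = 26/5 = 5.2
  mean(V) = (4 + 8 + 8 + 4 + 1) / 5 = 25/5 = 5

Step 2 — sample variances and covariances s[i,j] = (1/(n-1)) · Σ_k (x_{k,i} - mean_i) · (x_{k,j} - mean_j), with n-1 = 4:
  s[U,U] = ((-0.2)·(-0.2) + (-3.2)·(-3.2) + (1.8)·(1.8) + (-0.2)·(-0.2) + (1.8)·(1.8)) / 4 = 16.8/4 = 4.2
  s[U,V] = ((-0.2)·(-1) + (-3.2)·(3) + (1.8)·(3) + (-0.2)·(-1) + (1.8)·(-4)) / 4 = -11/4 = -2.75
  s[V,V] = ((-1)·(-1) + (3)·(3) + (3)·(3) + (-1)·(-1) + (-4)·(-4)) / 4 = 36/4 = 9
  Sample standard deviations s_i = √(s[i,i]):
  s(U) = √(4.2) = 2.0494
  s(V) = √(9) = 3

Step 3 — r_{ij} = s_{ij} / (s_i · s_j):
  r[U,U] = 1 (diagonal).
  r[U,V] = -2.75 / (2.0494 · 3) = -2.75 / 6.1482 = -0.4473
  r[V,V] = 1 (diagonal).

R is symmetric with unit diagonal. Assembling:

R = [[1, -0.4473],
 [-0.4473, 1]]


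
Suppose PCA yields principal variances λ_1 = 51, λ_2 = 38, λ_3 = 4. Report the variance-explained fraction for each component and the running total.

Step 1 — total variance = trace(Sigma) = Σ λ_i = 51 + 38 + 4 = 93.

Step 2 — fraction explained by component i = λ_i / Σ λ:
  PC1: 51/93 = 0.5484
  PC2: 38/93 = 0.4086
  PC3: 4/93 = 0.043

Step 3 — cumulative fraction after k components = (λ_1 + ... + λ_k) / Σ λ:
  k = 1: 51/93 = 0.5484
  k = 2: (51 + 38)/93 = 89/93 = 0.957
  k = 3: (51 + 38 + 4)/93 = 93/93 = 1

Summary (fraction, with percent):

explained: PC1 0.5484 (54.84%), PC2 0.4086 (40.86%), PC3 0.043 (4.3%);  cumulative: 0.5484, 0.957, 1


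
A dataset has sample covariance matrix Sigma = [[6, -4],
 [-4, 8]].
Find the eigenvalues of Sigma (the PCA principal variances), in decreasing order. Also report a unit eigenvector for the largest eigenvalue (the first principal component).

Step 1 — characteristic polynomial of 2×2 Sigma:
  det(Sigma - λI) = λ² - trace · λ + det = 0.
  trace = 6 + 8 = 14, det = 6·8 - (-4)² = 32.
Step 2 — discriminant:
  Δ = trace² - 4·det = 196 - 128 = 68.
Step 3 — eigenvalues:
  λ = (trace ± √Δ)/2 = (14 ± 8.2462)/2,
  λ_1 = 11.1231,  λ_2 = 2.8769.

Step 4 — unit eigenvector for λ_1: solve (Sigma - λ_1 I)v = 0. First row:
  (6 - 11.1231)·v_x + (-4)·v_y = 0, i.e. (-5.1231)·v_x + (-4)·v_y = 0,
  so v ∝ (b, λ_1 - a) = (-4, 5.1231); multiply by -1 so the first entry is positive: u = (4, -5.1231).
  ||u|| = √((4)² + (-5.1231)²) = √(42.2462) ≈ 6.4997,
  v_1 = u/||u|| ≈ (0.6154, -0.7882) (||v_1|| = 1).

λ_1 = 11.1231,  λ_2 = 2.8769;  v_1 ≈ (0.6154, -0.7882)


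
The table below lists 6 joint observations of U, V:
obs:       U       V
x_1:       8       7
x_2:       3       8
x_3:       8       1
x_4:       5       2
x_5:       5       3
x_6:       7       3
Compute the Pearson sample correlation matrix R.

Step 1 — column means:
  mean(U) = (8 + 3 + 8 + 5 + 5 + 7) / 6 = 36/6 = 6
  mean(V) = (7 + 8 + 1 + 2 + 3 + 3) / 6 = 24/6 = 4

Step 2 — sample variances and covariances s[i,j] = (1/(n-1)) · Σ_k (x_{k,i} - mean_i) · (x_{k,j} - mean_j), with n-1 = 5:
  s[U,U] = ((2)·(2) + (-3)·(-3) + (2)·(2) + (-1)·(-1) + (-1)·(-1) + (1)·(1)) / 5 = 20/5 = 4
  s[U,V] = ((2)·(3) + (-3)·(4) + (2)·(-3) + (-1)·(-2) + (-1)·(-1) + (1)·(-1)) / 5 = -10/5 = -2
  s[V,V] = ((3)·(3) + (4)·(4) + (-3)·(-3) + (-2)·(-2) + (-1)·(-1) + (-1)·(-1)) / 5 = 40/5 = 8
  Sample standard deviations s_i = √(s[i,i]):
  s(U) = √(4) = 2
  s(V) = √(8) = 2.8284

Step 3 — r_{ij} = s_{ij} / (s_i · s_j):
  r[U,U] = 1 (diagonal).
  r[U,V] = -2 / (2 · 2.8284) = -2 / 5.6569 = -0.3536
  r[V,V] = 1 (diagonal).

R is symmetric with unit diagonal. Assembling:

R = [[1, -0.3536],
 [-0.3536, 1]]


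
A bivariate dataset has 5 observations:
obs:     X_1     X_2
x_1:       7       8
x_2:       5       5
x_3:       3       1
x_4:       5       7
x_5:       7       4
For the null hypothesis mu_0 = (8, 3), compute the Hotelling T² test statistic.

Step 1 — sample mean vector:
  mean(X_1) = (7 + 5 + 3 + 5 + 7) / 5 = 27/5 = 5.4
  mean(X_2) = (8 + 5 + 1 + 7 + 4) / 5 = 25/5 = 5
  x̄ = (5.4, 5),  deviation x̄ - mu_0 = (5.4, 5) - (8, 3) = (-2.6, 2).

Step 2 — sample covariance matrix, S[i,j] = (1/(n-1)) · Σ_k (x_{k,i} - mean_i) · (x_{k,j} - mean_j), divisor n-1 = 4:
  S[X_1,X_1] = ((1.6)·(1.6) + (-0.4)·(-0.4) + (-2.4)·(-2.4) + (-0.4)·(-0.4) + (1.6)·(1.6)) / 4 = 11.2/4 = 2.8
  S[X_1,X_2] = ((1.6)·(3) + (-0.4)·(0) + (-2.4)·(-4) + (-0.4)·(2) + (1.6)·(-1)) / 4 = 12/4 = 3
  S[X_2,X_2] = ((3)·(3) + (0)·(0) + (-4)·(-4) + (2)·(2) + (-1)·(-1)) / 4 = 30/4 = 7.5
  S = [[2.8, 3],
 [3, 7.5]].

Step 3 — invert S. det(S) = 2.8·7.5 - (3)² = 12.
  S^{-1} = (1/det) · [[d, -b], [-b, a]] = [[0.625, -0.25],
 [-0.25, 0.2333]].

Step 4 — quadratic form (x̄ - mu_0)^T · S^{-1} · (x̄ - mu_0):
  S^{-1} · (x̄ - mu_0) = (-2.125, 1.1167),
  (x̄ - mu_0)^T · [...] = (-2.6)·(-2.125) + (2)·(1.1167) = 7.7583.

Step 5 — scale by n: T² = 5 · 7.7583 = 38.7917.

T² ≈ 38.7917


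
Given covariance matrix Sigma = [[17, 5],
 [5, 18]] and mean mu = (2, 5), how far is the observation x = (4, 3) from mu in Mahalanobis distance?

Step 1 — centre the observation: (x - mu) = (2, -2).

Step 2 — invert Sigma. det(Sigma) = 17·18 - (5)² = 281.
  Sigma^{-1} = (1/det) · [[d, -b], [-b, a]] = [[0.0641, -0.0178],
 [-0.0178, 0.0605]].

Step 3 — form the quadratic (x - mu)^T · Sigma^{-1} · (x - mu):
  Sigma^{-1} · (x - mu) = (0.1637, -0.1566).
  (x - mu)^T · [Sigma^{-1} · (x - mu)] = (2)·(0.1637) + (-2)·(-0.1566) = 0.6406.

Step 4 — take square root: d = √(0.6406) ≈ 0.8004.

d(x, mu) = √(0.6406) ≈ 0.8004


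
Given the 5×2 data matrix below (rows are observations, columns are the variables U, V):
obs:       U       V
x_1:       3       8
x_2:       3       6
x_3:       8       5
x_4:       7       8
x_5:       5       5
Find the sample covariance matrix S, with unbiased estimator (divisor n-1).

Step 1 — column means:
  mean(U) = (3 + 3 + 8 + 7 + 5) / 5 = 26/5 = 5.2
  mean(V) = (8 + 6 + 5 + 8 + 5) / 5 = 32/5 = 6.4

Step 2 — sample covariance S[i,j] = (1/(n-1)) · Σ_k (x_{k,i} - mean_i) · (x_{k,j} - mean_j), with n-1 = 4.
  S[U,U] = ((-2.2)·(-2.2) + (-2.2)·(-2.2) + (2.8)·(2.8) + (1.8)·(1.8) + (-0.2)·(-0.2)) / 4 = 20.8/4 = 5.2
  S[U,V] = ((-2.2)·(1.6) + (-2.2)·(-0.4) + (2.8)·(-1.4) + (1.8)·(1.6) + (-0.2)·(-1.4)) / 4 = -3.4/4 = -0.85
  S[V,V] = ((1.6)·(1.6) + (-0.4)·(-0.4) + (-1.4)·(-1.4) + (1.6)·(1.6) + (-1.4)·(-1.4)) / 4 = 9.2/4 = 2.3

S is symmetric (S[j,i] = S[i,j]). Assembling:

S = [[5.2, -0.85],
 [-0.85, 2.3]]


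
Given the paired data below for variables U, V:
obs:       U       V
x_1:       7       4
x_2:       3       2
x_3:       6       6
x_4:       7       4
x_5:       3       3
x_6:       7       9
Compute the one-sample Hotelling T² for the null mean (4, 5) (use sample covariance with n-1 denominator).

Step 1 — sample mean vector:
  mean(U) = (7 + 3 + 6 + 7 + 3 + 7) / 6 = 33/6 = 5.5
  mean(V) = (4 + 2 + 6 + 4 + 3 + 9) / 6 = 28/6 = 4.6667
  x̄ = (5.5, 4.6667),  deviation x̄ - mu_0 = (5.5, 4.6667) - (4, 5) = (1.5, -0.3333).

Step 2 — sample covariance matrix, S[i,j] = (1/(n-1)) · Σ_k (x_{k,i} - mean_i) · (x_{k,j} - mean_j), divisor n-1 = 5:
  S[U,U] = ((1.5)·(1.5) + (-2.5)·(-2.5) + (0.5)·(0.5) + (1.5)·(1.5) + (-2.5)·(-2.5) + (1.5)·(1.5)) / 5 = 19.5/5 = 3.9
  S[U,V] = ((1.5)·(-0.6667) + (-2.5)·(-2.6667) + (0.5)·(1.3333) + (1.5)·(-0.6667) + (-2.5)·(-1.6667) + (1.5)·(4.3333)) / 5 = 16/5 = 3.2
  S[V,V] = ((-0.6667)·(-0.6667) + (-2.6667)·(-2.6667) + (1.3333)·(1.3333) + (-0.6667)·(-0.6667) + (-1.6667)·(-1.6667) + (4.3333)·(4.3333)) / 5 = 31.3333/5 = 6.2667
  S = [[3.9, 3.2],
 [3.2, 6.2667]].

Step 3 — invert S. det(S) = 3.9·6.2667 - (3.2)² = 14.2.
  S^{-1} = (1/det) · [[d, -b], [-b, a]] = [[0.4413, -0.2254],
 [-0.2254, 0.2746]].

Step 4 — quadratic form (x̄ - mu_0)^T · S^{-1} · (x̄ - mu_0):
  S^{-1} · (x̄ - mu_0) = (0.7371, -0.4296),
  (x̄ - mu_0)^T · [...] = (1.5)·(0.7371) + (-0.3333)·(-0.4296) = 1.2488.

Step 5 — scale by n: T² = 6 · 1.2488 = 7.493.

T² ≈ 7.493


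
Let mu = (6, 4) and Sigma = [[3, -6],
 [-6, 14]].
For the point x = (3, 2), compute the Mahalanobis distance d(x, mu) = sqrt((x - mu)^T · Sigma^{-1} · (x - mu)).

Step 1 — centre the observation: (x - mu) = (-3, -2).

Step 2 — invert Sigma. det(Sigma) = 3·14 - (-6)² = 6.
  Sigma^{-1} = (1/det) · [[d, -b], [-b, a]] = [[2.3333, 1],
 [1, 0.5]].

Step 3 — form the quadratic (x - mu)^T · Sigma^{-1} · (x - mu):
  Sigma^{-1} · (x - mu) = (-9, -4).
  (x - mu)^T · [Sigma^{-1} · (x - mu)] = (-3)·(-9) + (-2)·(-4) = 35.

Step 4 — take square root: d = √(35) ≈ 5.9161.

d(x, mu) = √(35) ≈ 5.9161


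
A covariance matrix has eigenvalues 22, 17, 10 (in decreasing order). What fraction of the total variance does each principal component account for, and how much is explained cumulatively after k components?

Step 1 — total variance = trace(Sigma) = Σ λ_i = 22 + 17 + 10 = 49.

Step 2 — fraction explained by component i = λ_i / Σ λ:
  PC1: 22/49 = 0.449
  PC2: 17/49 = 0.3469
  PC3: 10/49 = 0.2041

Step 3 — cumulative fraction after k components = (λ_1 + ... + λ_k) / Σ λ:
  k = 1: 22/49 = 0.449
  k = 2: (22 + 17)/49 = 39/49 = 0.7959
  k = 3: (22 + 17 + 10)/49 = 49/49 = 1

Summary (fraction, with percent):

explained: PC1 0.449 (44.9%), PC2 0.3469 (34.69%), PC3 0.2041 (20.41%);  cumulative: 0.449, 0.7959, 1


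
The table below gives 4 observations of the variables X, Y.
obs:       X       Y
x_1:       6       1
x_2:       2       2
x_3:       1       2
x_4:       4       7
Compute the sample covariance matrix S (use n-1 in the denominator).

Step 1 — column means:
  mean(X) = (6 + 2 + 1 + 4) / 4 = 13/4 = 3.25
  mean(Y) = (1 + 2 + 2 + 7) / 4 = 12/4 = 3

Step 2 — sample covariance S[i,j] = (1/(n-1)) · Σ_k (x_{k,i} - mean_i) · (x_{k,j} - mean_j), with n-1 = 3.
  S[X,X] = ((2.75)·(2.75) + (-1.25)·(-1.25) + (-2.25)·(-2.25) + (0.75)·(0.75)) / 3 = 14.75/3 = 4.9167
  S[X,Y] = ((2.75)·(-2) + (-1.25)·(-1) + (-2.25)·(-1) + (0.75)·(4)) / 3 = 1/3 = 0.3333
  S[Y,Y] = ((-2)·(-2) + (-1)·(-1) + (-1)·(-1) + (4)·(4)) / 3 = 22/3 = 7.3333

S is symmetric (S[j,i] = S[i,j]). Assembling:

S = [[4.9167, 0.3333],
 [0.3333, 7.3333]]


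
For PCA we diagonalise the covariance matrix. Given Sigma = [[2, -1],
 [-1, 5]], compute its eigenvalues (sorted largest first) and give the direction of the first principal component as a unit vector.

Step 1 — characteristic polynomial of 2×2 Sigma:
  det(Sigma - λI) = λ² - trace · λ + det = 0.
  trace = 2 + 5 = 7, det = 2·5 - (-1)² = 9.
Step 2 — discriminant:
  Δ = trace² - 4·det = 49 - 36 = 13.
Step 3 — eigenvalues:
  λ = (trace ± √Δ)/2 = (7 ± 3.6056)/2,
  λ_1 = 5.3028,  λ_2 = 1.6972.

Step 4 — unit eigenvector for λ_1: solve (Sigma - λ_1 I)v = 0. First row:
  (2 - 5.3028)·v_x + (-1)·v_y = 0, i.e. (-3.3028)·v_x + (-1)·v_y = 0,
  so v ∝ (b, λ_1 - a) = (-1, 3.3028); multiply by -1 so the first entry is positive: u = (1, -3.3028).
  ||u|| = √((1)² + (-3.3028)²) = √(11.9083) ≈ 3.4508,
  v_1 = u/||u|| ≈ (0.2898, -0.9571) (||v_1|| = 1).

λ_1 = 5.3028,  λ_2 = 1.6972;  v_1 ≈ (0.2898, -0.9571)


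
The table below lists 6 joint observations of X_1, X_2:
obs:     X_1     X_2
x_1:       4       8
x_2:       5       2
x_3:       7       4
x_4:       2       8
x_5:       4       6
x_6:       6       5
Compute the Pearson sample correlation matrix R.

Step 1 — column means:
  mean(X_1) = (4 + 5 + 7 + 2 + 4 + 6) / 6 = 28/6 = 4.6667
  mean(X_2) = (8 + 2 + 4 + 8 + 6 + 5) / 6 = 33/6 = 5.5

Step 2 — sample variances and covariances s[i,j] = (1/(n-1)) · Σ_k (x_{k,i} - mean_i) · (x_{k,j} - mean_j), with n-1 = 5:
  s[X_1,X_1] = ((-0.6667)·(-0.6667) + (0.3333)·(0.3333) + (2.3333)·(2.3333) + (-2.6667)·(-2.6667) + (-0.6667)·(-0.6667) + (1.3333)·(1.3333)) / 5 = 15.3333/5 = 3.0667
  s[X_1,X_2] = ((-0.6667)·(2.5) + (0.3333)·(-3.5) + (2.3333)·(-1.5) + (-2.6667)·(2.5) + (-0.6667)·(0.5) + (1.3333)·(-0.5)) / 5 = -14/5 = -2.8
  s[X_2,X_2] = ((2.5)·(2.5) + (-3.5)·(-3.5) + (-1.5)·(-1.5) + (2.5)·(2.5) + (0.5)·(0.5) + (-0.5)·(-0.5)) / 5 = 27.5/5 = 5.5
  Sample standard deviations s_i = √(s[i,i]):
  s(X_1) = √(3.0667) = 1.7512
  s(X_2) = √(5.5) = 2.3452

Step 3 — r_{ij} = s_{ij} / (s_i · s_j):
  r[X_1,X_1] = 1 (diagonal).
  r[X_1,X_2] = -2.8 / (1.7512 · 2.3452) = -2.8 / 4.1069 = -0.6818
  r[X_2,X_2] = 1 (diagonal).

R is symmetric with unit diagonal. Assembling:

R = [[1, -0.6818],
 [-0.6818, 1]]


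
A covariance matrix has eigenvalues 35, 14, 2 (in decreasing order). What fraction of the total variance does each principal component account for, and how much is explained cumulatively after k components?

Step 1 — total variance = trace(Sigma) = Σ λ_i = 35 + 14 + 2 = 51.

Step 2 — fraction explained by component i = λ_i / Σ λ:
  PC1: 35/51 = 0.6863
  PC2: 14/51 = 0.2745
  PC3: 2/51 = 0.0392

Step 3 — cumulative fraction after k components = (λ_1 + ... + λ_k) / Σ λ:
  k = 1: 35/51 = 0.6863
  k = 2: (35 + 14)/51 = 49/51 = 0.9608
  k = 3: (35 + 14 + 2)/51 = 51/51 = 1

Summary (fraction, with percent):

explained: PC1 0.6863 (68.63%), PC2 0.2745 (27.45%), PC3 0.0392 (3.92%);  cumulative: 0.6863, 0.9608, 1


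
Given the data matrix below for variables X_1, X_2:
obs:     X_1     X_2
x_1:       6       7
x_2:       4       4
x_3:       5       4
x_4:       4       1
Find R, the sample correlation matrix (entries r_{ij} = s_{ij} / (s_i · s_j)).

Step 1 — column means:
  mean(X_1) = (6 + 4 + 5 + 4) / 4 = 19/4 = 4.75
  mean(X_2) = (7 + 4 + 4 + 1) / 4 = 16/4 = 4

Step 2 — sample variances and covariances s[i,j] = (1/(n-1)) · Σ_k (x_{k,i} - mean_i) · (x_{k,j} - mean_j), with n-1 = 3:
  s[X_1,X_1] = ((1.25)·(1.25) + (-0.75)·(-0.75) + (0.25)·(0.25) + (-0.75)·(-0.75)) / 3 = 2.75/3 = 0.9167
  s[X_1,X_2] = ((1.25)·(3) + (-0.75)·(0) + (0.25)·(0) + (-0.75)·(-3)) / 3 = 6/3 = 2
  s[X_2,X_2] = ((3)·(3) + (0)·(0) + (0)·(0) + (-3)·(-3)) / 3 = 18/3 = 6
  Sample standard deviations s_i = √(s[i,i]):
  s(X_1) = √(0.9167) = 0.9574
  s(X_2) = √(6) = 2.4495

Step 3 — r_{ij} = s_{ij} / (s_i · s_j):
  r[X_1,X_1] = 1 (diagonal).
  r[X_1,X_2] = 2 / (0.9574 · 2.4495) = 2 / 2.3452 = 0.8528
  r[X_2,X_2] = 1 (diagonal).

R is symmetric with unit diagonal. Assembling:

R = [[1, 0.8528],
 [0.8528, 1]]


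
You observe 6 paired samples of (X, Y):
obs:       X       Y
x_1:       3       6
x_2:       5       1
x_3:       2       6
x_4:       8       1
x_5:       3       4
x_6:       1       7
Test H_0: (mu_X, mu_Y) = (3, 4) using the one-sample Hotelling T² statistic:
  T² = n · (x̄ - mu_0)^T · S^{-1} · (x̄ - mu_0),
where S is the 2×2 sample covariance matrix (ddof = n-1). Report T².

Step 1 — sample mean vector:
  mean(X) = (3 + 5 + 2 + 8 + 3 + 1) / 6 = 22/6 = 3.6667
  mean(Y) = (6 + 1 + 6 + 1 + 4 + 7) / 6 = 25/6 = 4.1667
  x̄ = (3.6667, 4.1667),  deviation x̄ - mu_0 = (3.6667, 4.1667) - (3, 4) = (0.6667, 0.1667).

Step 2 — sample covariance matrix, S[i,j] = (1/(n-1)) · Σ_k (x_{k,i} - mean_i) · (x_{k,j} - mean_j), divisor n-1 = 5:
  S[X,X] = ((-0.6667)·(-0.6667) + (1.3333)·(1.3333) + (-1.6667)·(-1.6667) + (4.3333)·(4.3333) + (-0.6667)·(-0.6667) + (-2.6667)·(-2.6667)) / 5 = 31.3333/5 = 6.2667
  S[X,Y] = ((-0.6667)·(1.8333) + (1.3333)·(-3.1667) + (-1.6667)·(1.8333) + (4.3333)·(-3.1667) + (-0.6667)·(-0.1667) + (-2.6667)·(2.8333)) / 5 = -29.6667/5 = -5.9333
  S[Y,Y] = ((1.8333)·(1.8333) + (-3.1667)·(-3.1667) + (1.8333)·(1.8333) + (-3.1667)·(-3.1667) + (-0.1667)·(-0.1667) + (2.8333)·(2.8333)) / 5 = 34.8333/5 = 6.9667
  S = [[6.2667, -5.9333],
 [-5.9333, 6.9667]].

Step 3 — invert S. det(S) = 6.2667·6.9667 - (-5.9333)² = 8.4533.
  S^{-1} = (1/det) · [[d, -b], [-b, a]] = [[0.8241, 0.7019],
 [0.7019, 0.7413]].

Step 4 — quadratic form (x̄ - mu_0)^T · S^{-1} · (x̄ - mu_0):
  S^{-1} · (x̄ - mu_0) = (0.6664, 0.5915),
  (x̄ - mu_0)^T · [...] = (0.6667)·(0.6664) + (0.1667)·(0.5915) = 0.5428.

Step 5 — scale by n: T² = 6 · 0.5428 = 3.2571.

T² ≈ 3.2571


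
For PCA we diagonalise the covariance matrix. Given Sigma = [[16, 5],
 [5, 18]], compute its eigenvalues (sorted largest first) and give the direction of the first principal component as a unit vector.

Step 1 — characteristic polynomial of 2×2 Sigma:
  det(Sigma - λI) = λ² - trace · λ + det = 0.
  trace = 16 + 18 = 34, det = 16·18 - (5)² = 263.
Step 2 — discriminant:
  Δ = trace² - 4·det = 1156 - 1052 = 104.
Step 3 — eigenvalues:
  λ = (trace ± √Δ)/2 = (34 ± 10.198)/2,
  λ_1 = 22.099,  λ_2 = 11.901.

Step 4 — unit eigenvector for λ_1: solve (Sigma - λ_1 I)v = 0. First row:
  (16 - 22.099)·v_x + (5)·v_y = 0, i.e. (-6.099)·v_x + (5)·v_y = 0,
  so v ∝ (b, λ_1 - a) = (5, 6.099) = u.
  ||u|| = √((5)² + (6.099)²) = √(62.198) ≈ 7.8866,
  v_1 = u/||u|| ≈ (0.634, 0.7733) (||v_1|| = 1).

λ_1 = 22.099,  λ_2 = 11.901;  v_1 ≈ (0.634, 0.7733)


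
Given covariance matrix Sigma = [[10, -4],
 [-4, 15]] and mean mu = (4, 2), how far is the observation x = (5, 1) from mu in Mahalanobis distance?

Step 1 — centre the observation: (x - mu) = (1, -1).

Step 2 — invert Sigma. det(Sigma) = 10·15 - (-4)² = 134.
  Sigma^{-1} = (1/det) · [[d, -b], [-b, a]] = [[0.1119, 0.0299],
 [0.0299, 0.0746]].

Step 3 — form the quadratic (x - mu)^T · Sigma^{-1} · (x - mu):
  Sigma^{-1} · (x - mu) = (0.0821, -0.0448).
  (x - mu)^T · [Sigma^{-1} · (x - mu)] = (1)·(0.0821) + (-1)·(-0.0448) = 0.1269.

Step 4 — take square root: d = √(0.1269) ≈ 0.3562.

d(x, mu) = √(0.1269) ≈ 0.3562


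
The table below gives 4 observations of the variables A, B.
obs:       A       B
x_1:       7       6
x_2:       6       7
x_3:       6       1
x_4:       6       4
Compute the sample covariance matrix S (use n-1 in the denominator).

Step 1 — column means:
  mean(A) = (7 + 6 + 6 + 6) / 4 = 25/4 = 6.25
  mean(B) = (6 + 7 + 1 + 4) / 4 = 18/4 = 4.5

Step 2 — sample covariance S[i,j] = (1/(n-1)) · Σ_k (x_{k,i} - mean_i) · (x_{k,j} - mean_j), with n-1 = 3.
  S[A,A] = ((0.75)·(0.75) + (-0.25)·(-0.25) + (-0.25)·(-0.25) + (-0.25)·(-0.25)) / 3 = 0.75/3 = 0.25
  S[A,B] = ((0.75)·(1.5) + (-0.25)·(2.5) + (-0.25)·(-3.5) + (-0.25)·(-0.5)) / 3 = 1.5/3 = 0.5
  S[B,B] = ((1.5)·(1.5) + (2.5)·(2.5) + (-3.5)·(-3.5) + (-0.5)·(-0.5)) / 3 = 21/3 = 7

S is symmetric (S[j,i] = S[i,j]). Assembling:

S = [[0.25, 0.5],
 [0.5, 7]]


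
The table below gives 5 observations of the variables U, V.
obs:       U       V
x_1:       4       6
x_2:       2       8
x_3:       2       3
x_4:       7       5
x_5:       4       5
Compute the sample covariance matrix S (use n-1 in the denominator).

Step 1 — column means:
  mean(U) = (4 + 2 + 2 + 7 + 4) / 5 = 19/5 = 3.8
  mean(V) = (6 + 8 + 3 + 5 + 5) / 5 = 27/5 = 5.4

Step 2 — sample covariance S[i,j] = (1/(n-1)) · Σ_k (x_{k,i} - mean_i) · (x_{k,j} - mean_j), with n-1 = 4.
  S[U,U] = ((0.2)·(0.2) + (-1.8)·(-1.8) + (-1.8)·(-1.8) + (3.2)·(3.2) + (0.2)·(0.2)) / 4 = 16.8/4 = 4.2
  S[U,V] = ((0.2)·(0.6) + (-1.8)·(2.6) + (-1.8)·(-2.4) + (3.2)·(-0.4) + (0.2)·(-0.4)) / 4 = -1.6/4 = -0.4
  S[V,V] = ((0.6)·(0.6) + (2.6)·(2.6) + (-2.4)·(-2.4) + (-0.4)·(-0.4) + (-0.4)·(-0.4)) / 4 = 13.2/4 = 3.3

S is symmetric (S[j,i] = S[i,j]). Assembling:

S = [[4.2, -0.4],
 [-0.4, 3.3]]


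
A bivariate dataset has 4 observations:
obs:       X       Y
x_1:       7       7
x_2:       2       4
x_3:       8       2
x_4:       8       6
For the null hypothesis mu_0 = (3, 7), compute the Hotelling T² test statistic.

Step 1 — sample mean vector:
  mean(X) = (7 + 2 + 8 + 8) / 4 = 25/4 = 6.25
  mean(Y) = (7 + 4 + 2 + 6) / 4 = 19/4 = 4.75
  x̄ = (6.25, 4.75),  deviation x̄ - mu_0 = (6.25, 4.75) - (3, 7) = (3.25, -2.25).

Step 2 — sample covariance matrix, S[i,j] = (1/(n-1)) · Σ_k (x_{k,i} - mean_i) · (x_{k,j} - mean_j), divisor n-1 = 3:
  S[X,X] = ((0.75)·(0.75) + (-4.25)·(-4.25) + (1.75)·(1.75) + (1.75)·(1.75)) / 3 = 24.75/3 = 8.25
  S[X,Y] = ((0.75)·(2.25) + (-4.25)·(-0.75) + (1.75)·(-2.75) + (1.75)·(1.25)) / 3 = 2.25/3 = 0.75
  S[Y,Y] = ((2.25)·(2.25) + (-0.75)·(-0.75) + (-2.75)·(-2.75) + (1.25)·(1.25)) / 3 = 14.75/3 = 4.9167
  S = [[8.25, 0.75],
 [0.75, 4.9167]].

Step 3 — invert S. det(S) = 8.25·4.9167 - (0.75)² = 40.
  S^{-1} = (1/det) · [[d, -b], [-b, a]] = [[0.1229, -0.0188],
 [-0.0188, 0.2063]].

Step 4 — quadratic form (x̄ - mu_0)^T · S^{-1} · (x̄ - mu_0):
  S^{-1} · (x̄ - mu_0) = (0.4417, -0.525),
  (x̄ - mu_0)^T · [...] = (3.25)·(0.4417) + (-2.25)·(-0.525) = 2.6167.

Step 5 — scale by n: T² = 4 · 2.6167 = 10.4667.

T² ≈ 10.4667


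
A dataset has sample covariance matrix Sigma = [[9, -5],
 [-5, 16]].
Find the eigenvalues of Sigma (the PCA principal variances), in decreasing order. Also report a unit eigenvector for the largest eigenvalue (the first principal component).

Step 1 — characteristic polynomial of 2×2 Sigma:
  det(Sigma - λI) = λ² - trace · λ + det = 0.
  trace = 9 + 16 = 25, det = 9·16 - (-5)² = 119.
Step 2 — discriminant:
  Δ = trace² - 4·det = 625 - 476 = 149.
Step 3 — eigenvalues:
  λ = (trace ± √Δ)/2 = (25 ± 12.2066)/2,
  λ_1 = 18.6033,  λ_2 = 6.3967.

Step 4 — unit eigenvector for λ_1: solve (Sigma - λ_1 I)v = 0. First row:
  (9 - 18.6033)·v_x + (-5)·v_y = 0, i.e. (-9.6033)·v_x + (-5)·v_y = 0,
  so v ∝ (b, λ_1 - a) = (-5, 9.6033); multiply by -1 so the first entry is positive: u = (5, -9.6033).
  ||u|| = √((5)² + (-9.6033)²) = √(117.2229) ≈ 10.827,
  v_1 = u/||u|| ≈ (0.4618, -0.887) (||v_1|| = 1).

λ_1 = 18.6033,  λ_2 = 6.3967;  v_1 ≈ (0.4618, -0.887)


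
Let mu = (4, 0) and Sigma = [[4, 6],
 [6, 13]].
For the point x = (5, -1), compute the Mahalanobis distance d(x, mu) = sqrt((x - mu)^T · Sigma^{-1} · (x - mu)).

Step 1 — centre the observation: (x - mu) = (1, -1).

Step 2 — invert Sigma. det(Sigma) = 4·13 - (6)² = 16.
  Sigma^{-1} = (1/det) · [[d, -b], [-b, a]] = [[0.8125, -0.375],
 [-0.375, 0.25]].

Step 3 — form the quadratic (x - mu)^T · Sigma^{-1} · (x - mu):
  Sigma^{-1} · (x - mu) = (1.1875, -0.625).
  (x - mu)^T · [Sigma^{-1} · (x - mu)] = (1)·(1.1875) + (-1)·(-0.625) = 1.8125.

Step 4 — take square root: d = √(1.8125) ≈ 1.3463.

d(x, mu) = √(1.8125) ≈ 1.3463


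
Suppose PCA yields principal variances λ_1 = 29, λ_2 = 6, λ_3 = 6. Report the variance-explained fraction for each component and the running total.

Step 1 — total variance = trace(Sigma) = Σ λ_i = 29 + 6 + 6 = 41.

Step 2 — fraction explained by component i = λ_i / Σ λ:
  PC1: 29/41 = 0.7073
  PC2: 6/41 = 0.1463
  PC3: 6/41 = 0.1463

Step 3 — cumulative fraction after k components = (λ_1 + ... + λ_k) / Σ λ:
  k = 1: 29/41 = 0.7073
  k = 2: (29 + 6)/41 = 35/41 = 0.8537
  k = 3: (29 + 6 + 6)/41 = 41/41 = 1

Summary (fraction, with percent):

explained: PC1 0.7073 (70.73%), PC2 0.1463 (14.63%), PC3 0.1463 (14.63%);  cumulative: 0.7073, 0.8537, 1
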